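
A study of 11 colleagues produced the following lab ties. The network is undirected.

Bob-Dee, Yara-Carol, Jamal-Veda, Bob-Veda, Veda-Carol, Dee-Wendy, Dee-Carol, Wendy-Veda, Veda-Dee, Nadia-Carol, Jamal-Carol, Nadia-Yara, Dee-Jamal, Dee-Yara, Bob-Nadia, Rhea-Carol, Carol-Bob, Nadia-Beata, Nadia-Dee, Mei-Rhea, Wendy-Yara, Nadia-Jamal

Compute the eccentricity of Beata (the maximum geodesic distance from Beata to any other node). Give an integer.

4

Distances from Beata: Bob:2, Carol:2, Dee:2, Jamal:2, Mei:4, Nadia:1, Rhea:3, Veda:3, Wendy:3, Yara:2.
The largest is 4 (to Mei), so the eccentricity of Beata is 4.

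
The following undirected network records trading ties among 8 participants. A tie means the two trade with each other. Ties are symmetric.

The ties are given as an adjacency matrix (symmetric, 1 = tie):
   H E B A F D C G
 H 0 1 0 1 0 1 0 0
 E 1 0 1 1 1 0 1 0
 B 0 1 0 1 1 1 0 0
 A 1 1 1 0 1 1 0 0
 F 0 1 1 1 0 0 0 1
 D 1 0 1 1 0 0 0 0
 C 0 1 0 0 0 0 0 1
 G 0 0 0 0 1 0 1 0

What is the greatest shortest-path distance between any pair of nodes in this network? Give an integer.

3

Eccentricity of each node (its greatest distance to any other): A:2, B:2, C:3, D:3, E:2, F:2, G:3, H:3.
The maximum eccentricity is 3, realized for instance by the pair H–G via H – E – F – G. So the diameter is 3.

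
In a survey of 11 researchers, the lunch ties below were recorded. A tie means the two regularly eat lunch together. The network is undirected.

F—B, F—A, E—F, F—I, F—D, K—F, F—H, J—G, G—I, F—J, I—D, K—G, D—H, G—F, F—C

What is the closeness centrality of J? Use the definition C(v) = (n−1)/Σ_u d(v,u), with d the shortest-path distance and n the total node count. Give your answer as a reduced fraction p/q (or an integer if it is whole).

Distances from J: A:2, B:2, C:2, D:2, E:2, F:1, G:1, H:2, I:2, K:2. Sum = 18.
n = 11, so closeness = 10/18 = 5/9.

5/9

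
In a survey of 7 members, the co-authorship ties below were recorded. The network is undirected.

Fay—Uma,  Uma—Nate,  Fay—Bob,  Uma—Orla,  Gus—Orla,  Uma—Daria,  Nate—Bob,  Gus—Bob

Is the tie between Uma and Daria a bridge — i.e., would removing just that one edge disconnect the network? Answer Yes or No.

Without the Uma–Daria edge there is no alternate route between Uma and Daria, so the network disconnects. It is a bridge.

Yes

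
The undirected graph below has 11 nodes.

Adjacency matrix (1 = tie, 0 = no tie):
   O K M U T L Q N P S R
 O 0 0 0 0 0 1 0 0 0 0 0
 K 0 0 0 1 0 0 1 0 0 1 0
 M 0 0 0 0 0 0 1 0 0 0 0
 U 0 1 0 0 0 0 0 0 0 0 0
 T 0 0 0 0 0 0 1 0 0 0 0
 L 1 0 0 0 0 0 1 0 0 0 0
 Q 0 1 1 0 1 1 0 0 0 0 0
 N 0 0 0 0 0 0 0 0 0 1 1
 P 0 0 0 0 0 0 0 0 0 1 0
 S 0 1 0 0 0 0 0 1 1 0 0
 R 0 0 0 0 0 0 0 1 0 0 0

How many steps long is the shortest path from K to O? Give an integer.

One shortest route is K – Q – L – O, which uses 3 edges, and at distance 2 from K we only reach {L, M, N, P, T}, which does not include O. So d(K,O) = 3.

3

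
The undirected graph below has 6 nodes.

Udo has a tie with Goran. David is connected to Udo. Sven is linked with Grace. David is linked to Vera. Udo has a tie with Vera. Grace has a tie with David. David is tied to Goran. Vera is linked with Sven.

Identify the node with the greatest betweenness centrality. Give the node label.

David

Unnormalized betweenness of each node: David:11/3, Goran:0, Grace:5/6, Sven:1/2, Udo:5/6, Vera:13/6.
David has the largest value, 11/3, making it the main broker — the node through which the most shortest paths run.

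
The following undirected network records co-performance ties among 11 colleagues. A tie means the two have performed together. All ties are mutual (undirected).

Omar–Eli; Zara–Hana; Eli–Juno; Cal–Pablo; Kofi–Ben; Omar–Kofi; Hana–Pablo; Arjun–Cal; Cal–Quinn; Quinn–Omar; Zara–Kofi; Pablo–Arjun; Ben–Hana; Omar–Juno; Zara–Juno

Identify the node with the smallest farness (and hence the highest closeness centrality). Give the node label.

Omar

Farness (sum of distances to all others) for each node — Arjun:27, Ben:23, Cal:22, Eli:25, Hana:20, Juno:22, Kofi:21, Omar:19, Pablo:22, Quinn:21, Zara:20.
The smallest farness is 19, for Omar, so Omar has the highest closeness.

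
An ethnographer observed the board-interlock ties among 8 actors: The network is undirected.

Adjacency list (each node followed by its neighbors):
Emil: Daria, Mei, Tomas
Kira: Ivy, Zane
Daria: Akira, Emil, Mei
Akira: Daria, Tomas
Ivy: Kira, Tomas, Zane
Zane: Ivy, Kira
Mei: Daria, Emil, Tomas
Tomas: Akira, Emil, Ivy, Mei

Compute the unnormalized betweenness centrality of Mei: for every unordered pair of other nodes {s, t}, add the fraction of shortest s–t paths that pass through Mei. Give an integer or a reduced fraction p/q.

Pairs whose geodesics pass through Mei — Ivy–Daria: 1/3; Zane–Daria: 1/3; Kira–Daria: 1/3; Daria–Tomas: 1/3.
All other pairs contribute 0.
Summing the contributions gives betweenness(Mei) = 4/3.

4/3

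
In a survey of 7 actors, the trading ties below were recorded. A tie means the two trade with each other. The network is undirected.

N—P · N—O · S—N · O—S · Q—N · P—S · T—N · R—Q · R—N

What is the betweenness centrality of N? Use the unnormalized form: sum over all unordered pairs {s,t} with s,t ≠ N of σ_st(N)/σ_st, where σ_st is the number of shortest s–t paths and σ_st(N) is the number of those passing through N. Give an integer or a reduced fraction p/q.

Pairs whose geodesics pass through N — O–T: 1; O–R: 1; O–P: 1/2; O–Q: 1; S–T: 1; S–R: 1; S–Q: 1; T–R: 1; T–P: 1; T–Q: 1; R–P: 1; P–Q: 1.
All other pairs contribute 0.
Summing the contributions gives betweenness(N) = 23/2.

23/2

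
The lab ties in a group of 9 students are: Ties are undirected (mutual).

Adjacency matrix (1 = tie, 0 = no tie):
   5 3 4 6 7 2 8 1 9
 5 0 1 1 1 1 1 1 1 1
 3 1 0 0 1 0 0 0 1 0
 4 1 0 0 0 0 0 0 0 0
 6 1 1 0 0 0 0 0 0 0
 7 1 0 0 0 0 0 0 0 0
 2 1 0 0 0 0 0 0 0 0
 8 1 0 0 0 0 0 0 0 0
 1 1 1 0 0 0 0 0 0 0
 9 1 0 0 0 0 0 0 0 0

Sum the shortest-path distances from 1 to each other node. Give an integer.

14

Distances from 1: 2:2, 3:1, 4:2, 5:1, 6:2, 7:2, 8:2, 9:2.
Sum = 2 + 1 + 2 + 1 + 2 + 2 + 2 + 2 = 14.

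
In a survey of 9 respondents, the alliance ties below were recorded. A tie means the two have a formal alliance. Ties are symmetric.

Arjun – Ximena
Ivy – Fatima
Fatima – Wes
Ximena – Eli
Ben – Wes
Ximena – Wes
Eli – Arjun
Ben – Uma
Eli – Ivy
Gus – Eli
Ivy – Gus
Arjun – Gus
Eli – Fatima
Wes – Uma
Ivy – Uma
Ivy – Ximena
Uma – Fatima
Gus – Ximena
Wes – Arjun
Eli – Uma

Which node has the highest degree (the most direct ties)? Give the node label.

Eli

Degrees — Arjun:4, Ben:2, Eli:6, Fatima:4, Gus:4, Ivy:5, Uma:5, Wes:5, Ximena:5.
The maximum is 6, attained only by Eli.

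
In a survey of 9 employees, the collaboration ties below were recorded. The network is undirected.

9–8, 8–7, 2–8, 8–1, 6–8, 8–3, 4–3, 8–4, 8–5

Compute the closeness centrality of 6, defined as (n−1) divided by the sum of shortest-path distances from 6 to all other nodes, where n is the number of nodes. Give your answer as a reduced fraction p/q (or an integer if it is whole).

Distances from 6: 1:2, 2:2, 3:2, 4:2, 5:2, 7:2, 8:1, 9:2. Sum = 15.
n = 9, so closeness = 8/15.

8/15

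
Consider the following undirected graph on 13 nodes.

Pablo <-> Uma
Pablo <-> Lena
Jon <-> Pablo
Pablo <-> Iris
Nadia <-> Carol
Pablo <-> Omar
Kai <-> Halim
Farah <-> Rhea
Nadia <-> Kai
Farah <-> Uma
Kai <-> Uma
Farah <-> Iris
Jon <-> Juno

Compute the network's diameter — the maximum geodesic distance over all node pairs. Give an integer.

6

Eccentricity of each node (its greatest distance to any other): Carol:6, Farah:4, Halim:5, Iris:5, Jon:5, Juno:6, Kai:4, Lena:5, Nadia:5, Omar:5, Pablo:4, Rhea:5, Uma:3.
The maximum eccentricity is 6, realized for instance by the pair Juno–Carol via Juno – Jon – Pablo – Uma – Kai – Nadia – Carol. So the diameter is 6.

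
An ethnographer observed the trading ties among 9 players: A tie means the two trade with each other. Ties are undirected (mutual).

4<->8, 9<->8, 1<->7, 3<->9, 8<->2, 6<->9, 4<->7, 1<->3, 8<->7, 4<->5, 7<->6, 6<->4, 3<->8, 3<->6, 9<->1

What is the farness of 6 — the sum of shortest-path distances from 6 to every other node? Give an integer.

13

Distances from 6: 1:2, 2:3, 3:1, 4:1, 5:2, 7:1, 8:2, 9:1.
Sum = 2 + 3 + 1 + 1 + 2 + 1 + 2 + 1 = 13.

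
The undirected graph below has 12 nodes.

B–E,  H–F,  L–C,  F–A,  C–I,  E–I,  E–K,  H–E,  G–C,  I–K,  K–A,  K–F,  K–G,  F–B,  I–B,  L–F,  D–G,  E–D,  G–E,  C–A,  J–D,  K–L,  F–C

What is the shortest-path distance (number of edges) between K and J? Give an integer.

3

One shortest route is K – E – D – J, which uses 3 edges, and at distance 2 from K we only reach {B, C, D, H}, which does not include J. So d(K,J) = 3.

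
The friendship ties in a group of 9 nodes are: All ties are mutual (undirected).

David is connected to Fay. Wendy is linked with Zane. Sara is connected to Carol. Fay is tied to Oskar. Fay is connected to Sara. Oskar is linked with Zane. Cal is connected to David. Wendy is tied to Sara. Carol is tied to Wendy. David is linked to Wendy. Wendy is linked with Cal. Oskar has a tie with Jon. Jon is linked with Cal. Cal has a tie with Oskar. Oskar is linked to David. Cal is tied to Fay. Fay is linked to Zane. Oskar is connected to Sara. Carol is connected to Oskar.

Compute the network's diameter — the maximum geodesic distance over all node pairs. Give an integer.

2

Eccentricity of each node (its greatest distance to any other): Cal:2, Carol:2, David:2, Fay:2, Jon:2, Oskar:2, Sara:2, Wendy:2, Zane:2.
The maximum eccentricity is 2, realized for instance by the pair Cal–Carol via Cal – Oskar – Carol. So the diameter is 2.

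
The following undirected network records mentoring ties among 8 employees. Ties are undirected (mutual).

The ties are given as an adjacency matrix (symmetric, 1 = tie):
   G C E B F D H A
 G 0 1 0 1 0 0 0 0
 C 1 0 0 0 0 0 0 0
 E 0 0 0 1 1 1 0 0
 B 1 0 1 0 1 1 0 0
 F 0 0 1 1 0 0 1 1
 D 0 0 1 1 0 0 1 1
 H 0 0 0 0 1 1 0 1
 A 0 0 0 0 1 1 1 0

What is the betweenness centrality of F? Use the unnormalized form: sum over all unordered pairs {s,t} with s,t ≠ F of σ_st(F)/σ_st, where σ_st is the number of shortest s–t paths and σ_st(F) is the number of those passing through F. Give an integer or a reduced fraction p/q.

Pairs whose geodesics pass through F — G–H: 1/2; G–A: 1/2; C–H: 1/2; C–A: 1/2; E–H: 1/2; E–A: 1/2; B–H: 1/2; B–A: 1/2.
All other pairs contribute 0.
Summing the contributions gives betweenness(F) = 4.

4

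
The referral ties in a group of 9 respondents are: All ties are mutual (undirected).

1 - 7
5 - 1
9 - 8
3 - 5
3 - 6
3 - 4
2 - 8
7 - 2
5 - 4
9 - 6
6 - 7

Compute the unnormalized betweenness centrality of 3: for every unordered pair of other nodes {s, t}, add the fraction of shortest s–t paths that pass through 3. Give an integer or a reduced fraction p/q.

13/2

Pairs whose geodesics pass through 3 — 2–4: 1/2; 7–4: 1/2; 5–6: 1; 5–9: 1; 5–8: 1/2; 4–6: 1; 4–9: 1; 4–8: 1.
All other pairs contribute 0.
Summing the contributions gives betweenness(3) = 13/2.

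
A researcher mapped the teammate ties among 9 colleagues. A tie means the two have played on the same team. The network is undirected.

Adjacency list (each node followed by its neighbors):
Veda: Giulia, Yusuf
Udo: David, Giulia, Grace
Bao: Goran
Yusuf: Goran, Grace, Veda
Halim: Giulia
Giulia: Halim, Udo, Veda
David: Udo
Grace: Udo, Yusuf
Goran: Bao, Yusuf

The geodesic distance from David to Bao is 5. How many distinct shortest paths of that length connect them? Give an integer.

1

The shortest distance is 5, and the only length-5 path is David–Udo–Grace–Yusuf–Goran–Bao. So there is exactly 1 shortest path.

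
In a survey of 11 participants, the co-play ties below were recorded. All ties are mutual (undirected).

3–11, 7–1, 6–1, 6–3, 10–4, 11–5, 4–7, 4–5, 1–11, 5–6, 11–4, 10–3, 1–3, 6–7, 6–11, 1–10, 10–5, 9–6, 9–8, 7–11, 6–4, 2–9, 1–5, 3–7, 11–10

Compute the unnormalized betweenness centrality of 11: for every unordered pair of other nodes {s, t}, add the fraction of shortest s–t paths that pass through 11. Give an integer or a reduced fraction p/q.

2

Pairs whose geodesics pass through 11 — 6–10: 1/5; 3–4: 1/4; 3–5: 1/4; 4–1: 1/5; 7–10: 1/4; 7–5: 1/4; 10–2: 1/5; 10–8: 1/5; 10–9: 1/5.
All other pairs contribute 0.
Summing the contributions gives betweenness(11) = 2.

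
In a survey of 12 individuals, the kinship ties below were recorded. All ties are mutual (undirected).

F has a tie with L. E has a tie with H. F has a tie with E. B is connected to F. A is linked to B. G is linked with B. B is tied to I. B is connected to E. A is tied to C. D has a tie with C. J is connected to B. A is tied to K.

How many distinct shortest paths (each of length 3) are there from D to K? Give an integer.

The shortest distance is 3, and the only length-3 path is D–C–A–K. So there is exactly 1 shortest path.

1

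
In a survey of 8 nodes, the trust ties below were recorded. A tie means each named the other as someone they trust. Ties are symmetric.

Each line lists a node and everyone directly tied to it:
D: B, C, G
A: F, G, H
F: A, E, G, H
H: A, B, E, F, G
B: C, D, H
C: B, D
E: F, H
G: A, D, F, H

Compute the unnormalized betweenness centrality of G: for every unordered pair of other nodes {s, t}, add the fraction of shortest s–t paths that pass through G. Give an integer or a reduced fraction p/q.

Pairs whose geodesics pass through G — E–D: 2/3; A–D: 1; A–C: 1/2; F–D: 1; F–C: 1/2; H–D: 1/2.
All other pairs contribute 0.
Summing the contributions gives betweenness(G) = 25/6.

25/6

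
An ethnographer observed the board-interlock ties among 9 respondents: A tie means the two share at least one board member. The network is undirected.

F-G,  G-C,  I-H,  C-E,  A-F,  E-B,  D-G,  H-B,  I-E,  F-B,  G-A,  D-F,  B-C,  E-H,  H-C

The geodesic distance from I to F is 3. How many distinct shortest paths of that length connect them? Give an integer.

2

The shortest distance is 3. The length-3 paths are: I–H–B–F; I–E–B–F.
That gives 2 distinct shortest paths.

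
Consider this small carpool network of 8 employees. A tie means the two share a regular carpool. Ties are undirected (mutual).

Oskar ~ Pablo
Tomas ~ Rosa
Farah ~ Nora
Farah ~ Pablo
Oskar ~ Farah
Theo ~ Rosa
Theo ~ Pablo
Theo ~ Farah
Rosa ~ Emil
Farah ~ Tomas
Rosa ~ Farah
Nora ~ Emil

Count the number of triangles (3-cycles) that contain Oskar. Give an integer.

1

Oskar's neighbors: Farah and Pablo.
Neighbor pairs that are themselves tied: Oskar–Farah–Pablo. Each forms one triangle with Oskar, for 1 in total.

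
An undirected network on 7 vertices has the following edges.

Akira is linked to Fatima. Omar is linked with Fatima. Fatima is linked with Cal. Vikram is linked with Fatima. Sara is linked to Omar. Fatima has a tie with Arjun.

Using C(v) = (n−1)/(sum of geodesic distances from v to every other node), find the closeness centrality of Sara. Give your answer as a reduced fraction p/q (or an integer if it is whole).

2/5

Distances from Sara: Akira:3, Arjun:3, Cal:3, Fatima:2, Omar:1, Vikram:3. Sum = 15.
n = 7, so closeness = 6/15 = 2/5.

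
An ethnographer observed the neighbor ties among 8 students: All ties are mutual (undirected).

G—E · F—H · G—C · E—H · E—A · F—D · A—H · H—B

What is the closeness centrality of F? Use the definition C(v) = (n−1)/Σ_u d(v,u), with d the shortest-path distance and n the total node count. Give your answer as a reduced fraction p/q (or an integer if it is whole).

7/15

Distances from F: A:2, B:2, C:4, D:1, E:2, G:3, H:1. Sum = 15.
n = 8, so closeness = 7/15.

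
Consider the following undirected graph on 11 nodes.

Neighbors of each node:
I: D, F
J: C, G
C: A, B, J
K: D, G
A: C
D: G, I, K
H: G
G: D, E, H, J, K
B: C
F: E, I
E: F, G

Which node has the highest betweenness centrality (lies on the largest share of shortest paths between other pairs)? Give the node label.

G

Unnormalized betweenness of each node: A:0, B:0, C:17, D:15/2, E:13/2, F:1, G:63/2, H:0, I:3/2, J:21, K:0.
G has the largest value, 63/2, making it the main broker — the node through which the most shortest paths run.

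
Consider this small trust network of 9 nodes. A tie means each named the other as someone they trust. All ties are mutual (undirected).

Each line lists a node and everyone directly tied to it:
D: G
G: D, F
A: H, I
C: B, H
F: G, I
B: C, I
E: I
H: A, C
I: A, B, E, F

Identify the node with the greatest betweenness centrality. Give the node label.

I

Unnormalized betweenness of each node: A:5, B:5, C:1, D:0, E:0, F:12, G:7, H:1, I:20.
I has the largest value, 20, making it the main broker — the node through which the most shortest paths run.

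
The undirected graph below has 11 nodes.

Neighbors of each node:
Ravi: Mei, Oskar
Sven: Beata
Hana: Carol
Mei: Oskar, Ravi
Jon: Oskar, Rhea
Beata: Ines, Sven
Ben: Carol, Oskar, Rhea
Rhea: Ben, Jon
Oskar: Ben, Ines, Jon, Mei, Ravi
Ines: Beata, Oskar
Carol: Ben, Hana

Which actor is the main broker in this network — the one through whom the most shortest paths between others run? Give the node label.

Oskar

Unnormalized betweenness of each node: Beata:9, Ben:19, Carol:9, Hana:0, Ines:16, Jon:3, Mei:0, Oskar:65/2, Ravi:0, Rhea:3/2, Sven:0.
Oskar has the largest value, 65/2, making it the main broker — the node through which the most shortest paths run.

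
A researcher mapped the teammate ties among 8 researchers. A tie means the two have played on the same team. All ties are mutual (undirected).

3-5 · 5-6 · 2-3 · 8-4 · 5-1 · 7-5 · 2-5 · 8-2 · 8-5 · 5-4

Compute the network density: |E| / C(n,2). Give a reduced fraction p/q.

5/14

There are 10 edges and 8 nodes, so the maximum possible is C(8,2) = 28.
Density = 10/28 = 5/14.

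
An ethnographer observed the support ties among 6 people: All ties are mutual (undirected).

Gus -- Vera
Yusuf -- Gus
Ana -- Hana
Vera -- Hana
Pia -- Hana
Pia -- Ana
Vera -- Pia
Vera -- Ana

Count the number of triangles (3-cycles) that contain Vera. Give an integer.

Vera's neighbors: Ana, Gus, Hana, and Pia.
Neighbor pairs that are themselves tied: Vera–Ana–Hana; Vera–Ana–Pia; Vera–Hana–Pia. Each forms one triangle with Vera, for 3 in total.

3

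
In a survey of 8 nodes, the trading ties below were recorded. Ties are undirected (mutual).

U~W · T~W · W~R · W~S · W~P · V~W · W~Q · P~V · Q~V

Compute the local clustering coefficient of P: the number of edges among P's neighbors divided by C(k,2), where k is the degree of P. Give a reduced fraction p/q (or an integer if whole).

1

P's neighbors: V and W (k = 2).
Possible neighbor pairs: C(2,2) = 1. Edges among them: V–W → e = 1.
Clustering(P) = 1/1.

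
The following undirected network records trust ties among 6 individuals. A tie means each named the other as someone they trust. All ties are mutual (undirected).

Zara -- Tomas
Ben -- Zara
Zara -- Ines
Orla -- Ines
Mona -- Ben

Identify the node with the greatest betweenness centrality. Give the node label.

Zara

Unnormalized betweenness of each node: Ben:4, Ines:4, Mona:0, Orla:0, Tomas:0, Zara:8.
Zara has the largest value, 8, making it the main broker — the node through which the most shortest paths run.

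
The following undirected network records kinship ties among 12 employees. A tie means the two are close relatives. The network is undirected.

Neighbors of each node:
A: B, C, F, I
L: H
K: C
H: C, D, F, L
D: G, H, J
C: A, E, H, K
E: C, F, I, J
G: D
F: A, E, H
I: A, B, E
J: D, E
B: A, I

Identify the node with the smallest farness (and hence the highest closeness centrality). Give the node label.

Farness (sum of distances to all others) for each node — A:23, B:30, C:19, D:24, E:20, F:21, G:34, H:20, I:26, J:24, K:29, L:30.
The smallest farness is 19, for C, so C has the highest closeness.

C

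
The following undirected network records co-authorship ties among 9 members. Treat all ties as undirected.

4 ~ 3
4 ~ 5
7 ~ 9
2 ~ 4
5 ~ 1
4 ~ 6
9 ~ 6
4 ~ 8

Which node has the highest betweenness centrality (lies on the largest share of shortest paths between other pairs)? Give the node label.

Unnormalized betweenness of each node: 1:0, 2:0, 3:0, 4:24, 5:7, 6:12, 7:0, 8:0, 9:7.
4 has the largest value, 24, making it the main broker — the node through which the most shortest paths run.

4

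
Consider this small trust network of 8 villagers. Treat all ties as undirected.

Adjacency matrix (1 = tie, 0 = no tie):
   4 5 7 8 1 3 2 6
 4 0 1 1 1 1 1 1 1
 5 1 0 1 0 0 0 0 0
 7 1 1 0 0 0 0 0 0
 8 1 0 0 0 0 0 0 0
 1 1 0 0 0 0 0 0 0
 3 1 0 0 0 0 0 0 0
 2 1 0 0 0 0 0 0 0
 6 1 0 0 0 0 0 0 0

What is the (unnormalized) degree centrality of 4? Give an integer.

4 is directly tied to 1, 2, 3, 5, 6, 7, and 8. That is 7 neighbors, so the degree of 4 is 7.

7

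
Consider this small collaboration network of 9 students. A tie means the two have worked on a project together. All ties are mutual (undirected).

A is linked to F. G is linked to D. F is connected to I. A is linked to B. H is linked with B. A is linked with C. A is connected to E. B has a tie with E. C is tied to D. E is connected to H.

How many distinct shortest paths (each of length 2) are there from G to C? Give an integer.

The shortest distance is 2, and the only length-2 path is G–D–C. So there is exactly 1 shortest path.

1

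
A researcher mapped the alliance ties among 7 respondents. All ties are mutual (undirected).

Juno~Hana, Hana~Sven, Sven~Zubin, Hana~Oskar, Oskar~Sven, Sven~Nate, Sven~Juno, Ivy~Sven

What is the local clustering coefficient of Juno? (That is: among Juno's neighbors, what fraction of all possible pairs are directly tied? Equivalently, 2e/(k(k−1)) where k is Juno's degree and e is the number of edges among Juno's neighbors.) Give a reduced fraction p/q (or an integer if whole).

1

Juno's neighbors: Hana and Sven (k = 2).
Possible neighbor pairs: C(2,2) = 1. Edges among them: Hana–Sven → e = 1.
Clustering(Juno) = 1/1.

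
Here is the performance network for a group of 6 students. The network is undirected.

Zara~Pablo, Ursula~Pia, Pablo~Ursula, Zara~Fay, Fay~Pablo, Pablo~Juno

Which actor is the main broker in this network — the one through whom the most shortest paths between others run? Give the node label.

Unnormalized betweenness of each node: Fay:0, Juno:0, Pablo:8, Pia:0, Ursula:4, Zara:0.
Pablo has the largest value, 8, making it the main broker — the node through which the most shortest paths run.

Pablo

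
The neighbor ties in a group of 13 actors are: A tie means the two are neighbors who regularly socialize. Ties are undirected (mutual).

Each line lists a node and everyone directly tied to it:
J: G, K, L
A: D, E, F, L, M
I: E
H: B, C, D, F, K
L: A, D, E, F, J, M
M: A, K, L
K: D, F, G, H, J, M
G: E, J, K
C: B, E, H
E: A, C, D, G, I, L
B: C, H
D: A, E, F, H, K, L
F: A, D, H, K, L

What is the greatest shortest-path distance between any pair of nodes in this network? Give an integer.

Eccentricity of each node (its greatest distance to any other): A:3, B:3, C:3, D:2, E:2, F:3, G:3, H:3, I:3, J:3, K:3, L:3, M:3.
The maximum eccentricity is 3, realized for instance by the pair J–B via J – K – H – B. So the diameter is 3.

3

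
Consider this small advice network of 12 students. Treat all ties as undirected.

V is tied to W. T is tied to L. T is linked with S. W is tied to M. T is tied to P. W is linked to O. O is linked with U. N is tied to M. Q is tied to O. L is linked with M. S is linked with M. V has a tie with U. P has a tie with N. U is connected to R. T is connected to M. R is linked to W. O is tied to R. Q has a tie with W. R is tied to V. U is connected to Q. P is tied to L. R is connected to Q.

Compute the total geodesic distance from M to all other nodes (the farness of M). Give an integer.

Distances from M: L:1, N:1, O:2, P:2, Q:2, R:2, S:1, T:1, U:3, V:2, W:1.
Sum = 1 + 1 + 2 + 2 + 2 + 2 + 1 + 1 + 3 + 2 + 1 = 18.

18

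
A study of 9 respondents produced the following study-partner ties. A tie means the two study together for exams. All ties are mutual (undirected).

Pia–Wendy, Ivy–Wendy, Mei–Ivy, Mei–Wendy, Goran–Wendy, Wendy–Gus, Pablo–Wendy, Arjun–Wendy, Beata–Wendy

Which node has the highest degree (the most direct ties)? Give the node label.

Degrees — Arjun:1, Beata:1, Goran:1, Gus:1, Ivy:2, Mei:2, Pablo:1, Pia:1, Wendy:8.
The maximum is 8, attained only by Wendy.

Wendy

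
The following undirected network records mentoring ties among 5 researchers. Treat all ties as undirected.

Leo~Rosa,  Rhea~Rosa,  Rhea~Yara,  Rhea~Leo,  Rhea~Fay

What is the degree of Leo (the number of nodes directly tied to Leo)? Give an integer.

Leo is directly tied to Rhea and Rosa. That is 2 neighbors, so the degree of Leo is 2.

2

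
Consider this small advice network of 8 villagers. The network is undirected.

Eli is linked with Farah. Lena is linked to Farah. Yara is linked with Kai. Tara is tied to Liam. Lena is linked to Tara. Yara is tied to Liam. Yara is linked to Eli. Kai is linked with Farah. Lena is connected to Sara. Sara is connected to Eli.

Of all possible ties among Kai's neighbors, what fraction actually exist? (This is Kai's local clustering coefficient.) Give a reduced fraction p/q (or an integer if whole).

Kai's neighbors: Farah and Yara (k = 2).
Possible neighbor pairs: C(2,2) = 1. Edges among them: none → e = 0.
Clustering(Kai) = 0/1.

0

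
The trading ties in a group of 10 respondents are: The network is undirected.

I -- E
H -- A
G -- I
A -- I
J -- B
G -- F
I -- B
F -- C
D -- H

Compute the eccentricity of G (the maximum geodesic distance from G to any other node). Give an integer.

Distances from G: A:2, B:2, C:2, D:4, E:2, F:1, H:3, I:1, J:3.
The largest is 4 (to D), so the eccentricity of G is 4.

4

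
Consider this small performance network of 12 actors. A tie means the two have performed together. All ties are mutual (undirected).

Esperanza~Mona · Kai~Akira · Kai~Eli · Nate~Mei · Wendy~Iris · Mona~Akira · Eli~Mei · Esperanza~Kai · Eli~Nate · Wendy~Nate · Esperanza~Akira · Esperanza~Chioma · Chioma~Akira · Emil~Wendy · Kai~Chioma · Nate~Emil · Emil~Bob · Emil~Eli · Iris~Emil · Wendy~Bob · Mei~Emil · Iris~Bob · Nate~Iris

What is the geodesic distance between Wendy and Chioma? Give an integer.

4

One shortest route is Wendy – Emil – Eli – Kai – Chioma, which uses 4 edges, and at distance 3 from Wendy we only reach {Kai}, which does not include Chioma. So d(Wendy,Chioma) = 4.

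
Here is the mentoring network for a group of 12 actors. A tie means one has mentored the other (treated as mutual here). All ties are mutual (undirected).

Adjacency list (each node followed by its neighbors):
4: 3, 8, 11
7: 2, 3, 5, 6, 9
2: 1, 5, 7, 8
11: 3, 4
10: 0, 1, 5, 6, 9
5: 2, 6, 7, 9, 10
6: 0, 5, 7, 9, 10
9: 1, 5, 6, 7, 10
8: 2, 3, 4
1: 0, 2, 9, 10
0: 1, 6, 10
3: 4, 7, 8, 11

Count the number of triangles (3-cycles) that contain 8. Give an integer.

8's neighbors: 2, 3, and 4.
Neighbor pairs that are themselves tied: 8–3–4. Each forms one triangle with 8, for 1 in total.

1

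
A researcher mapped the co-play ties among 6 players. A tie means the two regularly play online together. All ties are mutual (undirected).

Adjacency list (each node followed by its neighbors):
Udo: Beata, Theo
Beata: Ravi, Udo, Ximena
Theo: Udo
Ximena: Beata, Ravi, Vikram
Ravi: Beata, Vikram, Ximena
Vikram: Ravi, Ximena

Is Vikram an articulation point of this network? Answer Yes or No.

No

Even without Vikram, every remaining node can still reach every other (the residual graph is connected), so Vikram is not a cut vertex.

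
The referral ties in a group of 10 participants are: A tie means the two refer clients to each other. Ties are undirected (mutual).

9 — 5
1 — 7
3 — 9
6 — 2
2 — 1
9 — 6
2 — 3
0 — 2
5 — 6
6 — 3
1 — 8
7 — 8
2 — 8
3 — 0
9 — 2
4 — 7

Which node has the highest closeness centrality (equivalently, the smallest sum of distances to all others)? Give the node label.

2

Farness (sum of distances to all others) for each node — 0:20, 1:16, 2:13, 3:17, 4:29, 5:24, 6:17, 7:21, 8:16, 9:17.
The smallest farness is 13, for 2, so 2 has the highest closeness.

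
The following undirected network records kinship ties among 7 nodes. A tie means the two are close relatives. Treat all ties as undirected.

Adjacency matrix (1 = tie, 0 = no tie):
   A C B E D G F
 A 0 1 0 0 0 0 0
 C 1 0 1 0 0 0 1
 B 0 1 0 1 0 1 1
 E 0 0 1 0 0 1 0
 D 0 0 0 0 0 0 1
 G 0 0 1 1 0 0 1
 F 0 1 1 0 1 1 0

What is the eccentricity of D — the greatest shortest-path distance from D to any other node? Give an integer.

Distances from D: A:3, B:2, C:2, E:3, F:1, G:2.
The largest is 3 (to A and E), so the eccentricity of D is 3.

3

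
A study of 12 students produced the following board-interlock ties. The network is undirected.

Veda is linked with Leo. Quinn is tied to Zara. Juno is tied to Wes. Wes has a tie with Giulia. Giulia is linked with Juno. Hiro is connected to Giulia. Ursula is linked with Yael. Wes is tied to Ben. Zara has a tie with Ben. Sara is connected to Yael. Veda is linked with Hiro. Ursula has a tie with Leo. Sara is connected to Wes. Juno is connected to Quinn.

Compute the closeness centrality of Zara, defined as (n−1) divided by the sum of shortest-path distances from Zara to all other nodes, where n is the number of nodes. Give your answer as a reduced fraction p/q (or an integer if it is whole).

Distances from Zara: Ben:1, Giulia:3, Hiro:4, Juno:2, Leo:6, Quinn:1, Sara:3, Ursula:5, Veda:5, Wes:2, Yael:4. Sum = 36.
n = 12, so closeness = 11/36.

11/36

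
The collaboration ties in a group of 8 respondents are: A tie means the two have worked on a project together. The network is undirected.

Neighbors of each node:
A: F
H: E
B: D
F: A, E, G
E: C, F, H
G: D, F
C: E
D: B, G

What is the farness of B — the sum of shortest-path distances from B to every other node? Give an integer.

Distances from B: A:4, C:5, D:1, E:4, F:3, G:2, H:5.
Sum = 4 + 5 + 1 + 4 + 3 + 2 + 5 = 24.

24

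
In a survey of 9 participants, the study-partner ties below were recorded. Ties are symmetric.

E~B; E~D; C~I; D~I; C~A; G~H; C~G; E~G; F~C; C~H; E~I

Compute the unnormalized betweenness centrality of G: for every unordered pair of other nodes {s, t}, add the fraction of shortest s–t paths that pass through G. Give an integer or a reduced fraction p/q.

Pairs whose geodesics pass through G — E–C: 1/2; E–A: 1/2; E–F: 1/2; E–H: 1; C–B: 1/2; A–B: 1/2; B–F: 1/2; B–H: 1; D–H: 1/2.
All other pairs contribute 0.
Summing the contributions gives betweenness(G) = 11/2.

11/2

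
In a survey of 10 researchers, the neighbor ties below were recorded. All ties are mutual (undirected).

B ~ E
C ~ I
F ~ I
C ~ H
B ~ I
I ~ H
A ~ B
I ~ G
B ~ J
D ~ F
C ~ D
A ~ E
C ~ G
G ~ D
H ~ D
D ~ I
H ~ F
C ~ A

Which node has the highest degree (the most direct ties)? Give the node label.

I

Degrees — A:3, B:4, C:5, D:5, E:2, F:3, G:3, H:4, I:6, J:1.
The maximum is 6, attained only by I.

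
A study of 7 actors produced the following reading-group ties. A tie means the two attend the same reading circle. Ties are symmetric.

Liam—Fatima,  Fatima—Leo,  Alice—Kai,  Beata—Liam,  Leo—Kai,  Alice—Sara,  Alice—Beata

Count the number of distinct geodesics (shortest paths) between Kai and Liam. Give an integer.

2

The shortest distance is 3. The length-3 paths are: Kai–Alice–Beata–Liam; Kai–Leo–Fatima–Liam.
That gives 2 distinct shortest paths.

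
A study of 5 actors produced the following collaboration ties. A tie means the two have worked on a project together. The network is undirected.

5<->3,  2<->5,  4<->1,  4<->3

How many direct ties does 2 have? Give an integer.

2 is directly tied to 5. That is 1 neighbor, so the degree of 2 is 1.

1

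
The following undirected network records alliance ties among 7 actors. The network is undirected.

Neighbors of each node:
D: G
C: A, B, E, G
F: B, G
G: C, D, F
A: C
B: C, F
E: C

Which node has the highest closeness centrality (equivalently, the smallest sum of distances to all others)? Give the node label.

C

Farness (sum of distances to all others) for each node — A:13, B:11, C:8, D:14, E:13, F:12, G:9.
The smallest farness is 8, for C, so C has the highest closeness.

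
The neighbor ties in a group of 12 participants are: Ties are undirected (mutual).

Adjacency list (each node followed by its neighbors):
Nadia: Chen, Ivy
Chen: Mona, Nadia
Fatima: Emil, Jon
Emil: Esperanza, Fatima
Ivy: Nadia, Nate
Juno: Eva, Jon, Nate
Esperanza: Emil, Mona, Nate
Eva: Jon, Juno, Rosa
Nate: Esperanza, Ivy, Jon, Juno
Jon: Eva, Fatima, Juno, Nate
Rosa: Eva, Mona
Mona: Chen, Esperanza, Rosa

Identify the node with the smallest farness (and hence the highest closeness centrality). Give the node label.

Farness (sum of distances to all others) for each node — Chen:29, Emil:27, Esperanza:21, Eva:25, Fatima:27, Ivy:26, Jon:22, Juno:24, Mona:23, Nadia:30, Nate:20, Rosa:26.
The smallest farness is 20, for Nate, so Nate has the highest closeness.

Nate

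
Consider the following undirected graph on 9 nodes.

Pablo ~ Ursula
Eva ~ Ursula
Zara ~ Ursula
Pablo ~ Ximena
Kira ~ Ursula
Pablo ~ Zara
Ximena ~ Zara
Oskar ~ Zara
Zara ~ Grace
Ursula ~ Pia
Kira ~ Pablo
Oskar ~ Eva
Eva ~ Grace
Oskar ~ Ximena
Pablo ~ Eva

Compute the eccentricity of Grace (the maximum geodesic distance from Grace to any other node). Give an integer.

3

Distances from Grace: Eva:1, Kira:3, Oskar:2, Pablo:2, Pia:3, Ursula:2, Ximena:2, Zara:1.
The largest is 3 (to Kira and Pia), so the eccentricity of Grace is 3.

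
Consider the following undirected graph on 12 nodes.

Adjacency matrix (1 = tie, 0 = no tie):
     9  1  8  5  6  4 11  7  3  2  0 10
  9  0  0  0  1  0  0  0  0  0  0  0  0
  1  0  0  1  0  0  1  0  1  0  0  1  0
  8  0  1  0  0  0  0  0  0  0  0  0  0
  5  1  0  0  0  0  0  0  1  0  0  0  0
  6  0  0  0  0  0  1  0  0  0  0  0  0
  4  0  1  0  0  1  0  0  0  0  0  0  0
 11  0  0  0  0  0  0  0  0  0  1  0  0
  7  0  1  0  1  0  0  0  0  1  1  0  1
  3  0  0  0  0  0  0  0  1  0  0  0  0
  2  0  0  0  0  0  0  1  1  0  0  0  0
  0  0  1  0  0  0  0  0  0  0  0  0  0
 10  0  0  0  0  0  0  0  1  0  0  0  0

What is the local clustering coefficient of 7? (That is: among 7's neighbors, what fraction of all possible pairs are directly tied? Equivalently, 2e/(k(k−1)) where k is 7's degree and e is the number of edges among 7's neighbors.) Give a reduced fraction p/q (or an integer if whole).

0

7's neighbors: 1, 2, 3, 5, and 10 (k = 5).
Possible neighbor pairs: C(5,2) = 10. Edges among them: none → e = 0.
Clustering(7) = 0/10 = 0.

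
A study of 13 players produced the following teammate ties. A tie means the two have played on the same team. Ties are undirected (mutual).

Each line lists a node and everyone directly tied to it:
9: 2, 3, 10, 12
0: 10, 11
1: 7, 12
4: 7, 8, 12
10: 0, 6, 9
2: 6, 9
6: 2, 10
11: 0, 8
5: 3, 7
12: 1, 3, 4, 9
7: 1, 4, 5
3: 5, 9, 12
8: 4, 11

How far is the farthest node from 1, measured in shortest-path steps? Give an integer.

Distances from 1: 0:4, 2:3, 3:2, 4:2, 5:2, 6:4, 7:1, 8:3, 9:2, 10:3, 11:4, 12:1.
The largest is 4 (to 11, 6, and 0), so the eccentricity of 1 is 4.

4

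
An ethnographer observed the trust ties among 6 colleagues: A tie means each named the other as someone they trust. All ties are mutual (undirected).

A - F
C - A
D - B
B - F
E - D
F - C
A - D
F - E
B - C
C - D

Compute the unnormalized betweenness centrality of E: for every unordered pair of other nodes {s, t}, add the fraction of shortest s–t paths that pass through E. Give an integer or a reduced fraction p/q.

Pairs whose geodesics pass through E — D–F: 1/4.
All other pairs contribute 0.
Summing the contributions gives betweenness(E) = 1/4.

1/4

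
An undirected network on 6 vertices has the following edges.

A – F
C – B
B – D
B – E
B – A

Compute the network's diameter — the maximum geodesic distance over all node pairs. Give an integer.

3

Eccentricity of each node (its greatest distance to any other): A:2, B:2, C:3, D:3, E:3, F:3.
The maximum eccentricity is 3, realized for instance by the pair F–E via F – A – B – E. So the diameter is 3.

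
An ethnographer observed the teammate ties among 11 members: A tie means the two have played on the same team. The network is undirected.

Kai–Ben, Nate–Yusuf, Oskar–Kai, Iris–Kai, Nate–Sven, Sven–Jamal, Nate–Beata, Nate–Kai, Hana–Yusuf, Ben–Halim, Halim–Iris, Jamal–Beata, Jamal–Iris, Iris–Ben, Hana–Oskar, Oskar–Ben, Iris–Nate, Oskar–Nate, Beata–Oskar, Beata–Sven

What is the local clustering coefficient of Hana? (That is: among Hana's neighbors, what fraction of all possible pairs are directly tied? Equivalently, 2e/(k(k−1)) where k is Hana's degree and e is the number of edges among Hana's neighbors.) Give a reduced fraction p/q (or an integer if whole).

Hana's neighbors: Oskar and Yusuf (k = 2).
Possible neighbor pairs: C(2,2) = 1. Edges among them: none → e = 0.
Clustering(Hana) = 0/1.

0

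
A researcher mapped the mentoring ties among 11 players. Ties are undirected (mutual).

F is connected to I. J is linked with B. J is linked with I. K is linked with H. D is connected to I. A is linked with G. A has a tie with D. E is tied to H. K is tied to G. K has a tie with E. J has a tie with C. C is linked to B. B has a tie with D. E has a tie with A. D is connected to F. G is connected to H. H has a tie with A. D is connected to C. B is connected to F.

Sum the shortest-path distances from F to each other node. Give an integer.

Distances from F: A:2, B:1, C:2, D:1, E:3, G:3, H:3, I:1, J:2, K:4.
Sum = 2 + 1 + 2 + 1 + 3 + 3 + 3 + 1 + 2 + 4 = 22.

22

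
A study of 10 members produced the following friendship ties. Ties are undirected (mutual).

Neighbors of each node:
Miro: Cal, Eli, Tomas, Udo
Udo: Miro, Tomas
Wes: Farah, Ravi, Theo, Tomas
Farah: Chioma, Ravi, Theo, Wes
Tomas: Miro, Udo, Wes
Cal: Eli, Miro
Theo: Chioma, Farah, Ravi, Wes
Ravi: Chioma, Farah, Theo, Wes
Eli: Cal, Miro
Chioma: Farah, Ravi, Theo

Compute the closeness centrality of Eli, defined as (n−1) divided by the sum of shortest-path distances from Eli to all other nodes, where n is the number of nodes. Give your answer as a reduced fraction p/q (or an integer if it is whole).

Distances from Eli: Cal:1, Chioma:5, Farah:4, Miro:1, Ravi:4, Theo:4, Tomas:2, Udo:2, Wes:3. Sum = 26.
n = 10, so closeness = 9/26.

9/26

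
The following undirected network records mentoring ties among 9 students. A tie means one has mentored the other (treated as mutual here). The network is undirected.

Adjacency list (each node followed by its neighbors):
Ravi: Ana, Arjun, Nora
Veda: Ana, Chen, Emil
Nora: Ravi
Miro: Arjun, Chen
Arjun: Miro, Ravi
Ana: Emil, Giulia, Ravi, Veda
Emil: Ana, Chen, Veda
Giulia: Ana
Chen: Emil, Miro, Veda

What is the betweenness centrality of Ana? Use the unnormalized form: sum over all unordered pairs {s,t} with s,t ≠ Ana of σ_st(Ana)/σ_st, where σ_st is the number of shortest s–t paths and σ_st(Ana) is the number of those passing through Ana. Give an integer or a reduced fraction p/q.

Pairs whose geodesics pass through Ana — Arjun–Emil: 1/2; Arjun–Veda: 1/2; Arjun–Giulia: 1; Ravi–Emil: 1; Ravi–Chen: 2/3; Ravi–Veda: 1; Ravi–Giulia: 1; Nora–Emil: 1; Nora–Chen: 2/3; Nora–Veda: 1; Nora–Giulia: 1; Emil–Giulia: 1; Miro–Giulia: 3/3; Chen–Giulia: 2/2 … (+1 more pairs).
All other pairs contribute 0.
Summing the contributions gives betweenness(Ana) = 40/3.

40/3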